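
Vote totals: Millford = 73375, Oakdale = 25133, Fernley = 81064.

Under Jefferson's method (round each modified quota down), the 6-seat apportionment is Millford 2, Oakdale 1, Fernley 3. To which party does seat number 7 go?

Priority for the next seat is population ÷ (current seats + 1).
Priorities: Millford 24458.333, Oakdale 12566.500, Fernley 20266.000.
Highest priority: Millford.

Millford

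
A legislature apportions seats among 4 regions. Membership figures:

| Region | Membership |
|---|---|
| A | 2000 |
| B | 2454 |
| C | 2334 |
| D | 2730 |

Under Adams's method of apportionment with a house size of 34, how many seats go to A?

Standard divisor 9518/34 ≈ 279.941; standard quotas: A 7.144, B 8.766, C 8.337, D 9.752.
Rounding up gives 8, 9, 9, 10 = 36 seats, so the divisor must be adjusted.
With modified divisor 300: modified quotas A 6.667, B 8.180, C 7.780, D 9.100.
Rounding up: A 7, B 9, C 8, D 10 (total 34).
A receives 7.

7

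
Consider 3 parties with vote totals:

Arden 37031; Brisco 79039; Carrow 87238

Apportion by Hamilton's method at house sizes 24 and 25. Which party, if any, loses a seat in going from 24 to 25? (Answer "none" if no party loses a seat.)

Arden

At 24 seats: Arden 5, Brisco 9, Carrow 10.
At 25 seats: Arden 4, Brisco 10, Carrow 11.
Arden drops from 5 to 4.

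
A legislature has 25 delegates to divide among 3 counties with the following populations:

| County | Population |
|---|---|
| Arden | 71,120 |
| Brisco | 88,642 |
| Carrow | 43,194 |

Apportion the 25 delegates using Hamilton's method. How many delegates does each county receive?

The standard divisor is 202956/25 ≈ 8118.24.
Standard quotas: Arden 8.7605, Brisco 10.9189, Carrow 5.3206.
Lower quotas: Arden 8, Brisco 10, Carrow 5 (sum 23, leaving 2 seats).
Remainders in descending order: Brisco 0.9189, Arden 0.7605, Carrow 0.3206.
The surplus seats go to Brisco, Arden.

Arden=9, Brisco=11, Carrow=5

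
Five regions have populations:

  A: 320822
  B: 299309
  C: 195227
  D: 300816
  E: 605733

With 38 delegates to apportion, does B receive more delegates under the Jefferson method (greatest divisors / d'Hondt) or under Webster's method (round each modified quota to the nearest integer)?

Jefferson: A 7, B 6, C 4, D 7, E 14.
Webster: A 7, B 7, C 4, D 7, E 13.
B gets 6 under Jefferson and 7 under Webster.

Webster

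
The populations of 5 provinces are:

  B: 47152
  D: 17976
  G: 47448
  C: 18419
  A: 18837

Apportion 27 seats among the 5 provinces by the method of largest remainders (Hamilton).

Total 149832; standard divisor 149832/27 ≈ 5549.333.
Standard quotas: B 8.4969, D 3.2393, G 8.5502, C 3.3191, A 3.3945.
Lower quotas: B 8, D 3, G 8, C 3, A 3 (sum 25, leaving 2 seats).
Remainders in descending order: G 0.5502, B 0.4969, A 0.3945, C 0.3191, D 0.2393.
Largest remainders: G, B receive the extra seats.

B 9, D 3, G 9, C 3, A 3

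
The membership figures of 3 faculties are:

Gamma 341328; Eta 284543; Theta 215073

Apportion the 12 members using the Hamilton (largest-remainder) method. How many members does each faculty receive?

Standard divisor: 840944 ÷ 12 ≈ 70078.667.
Standard quotas: Gamma 4.8706, Eta 4.0603, Theta 3.0690.
Lower quotas: Gamma 4, Eta 4, Theta 3 (sum 11, leaving 1 seat).
Remainders in descending order: Gamma 0.8706, Theta 0.0690, Eta 0.0603.
Largest remainder: Gamma receives the extra seat.

Gamma 5, Eta 4, Theta 3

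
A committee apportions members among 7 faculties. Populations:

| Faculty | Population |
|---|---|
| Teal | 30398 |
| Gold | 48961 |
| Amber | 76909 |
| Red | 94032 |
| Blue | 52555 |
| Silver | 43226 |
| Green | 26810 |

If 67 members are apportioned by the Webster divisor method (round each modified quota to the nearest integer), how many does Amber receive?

14

Standard divisor 372891/67 ≈ 5565.537; standard quotas: Teal 5.462, Gold 8.797, Amber 13.819, Red 16.895, Blue 9.443, Silver 7.767, Green 4.817.
Rounding to the nearest integer gives Teal 5, Gold 9, Amber 14, Red 17, Blue 9, Silver 8, Green 5 — total 67, matching the house size, so no adjustment is needed.
Amber receives 14.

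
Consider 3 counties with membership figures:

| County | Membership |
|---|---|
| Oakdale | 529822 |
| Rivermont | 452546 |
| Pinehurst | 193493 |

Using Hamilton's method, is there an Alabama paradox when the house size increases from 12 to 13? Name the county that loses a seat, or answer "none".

none

At 12 seats: Oakdale 5, Rivermont 5, Pinehurst 2.
At 13 seats: Oakdale 6, Rivermont 5, Pinehurst 2.
No county's allocation decreased.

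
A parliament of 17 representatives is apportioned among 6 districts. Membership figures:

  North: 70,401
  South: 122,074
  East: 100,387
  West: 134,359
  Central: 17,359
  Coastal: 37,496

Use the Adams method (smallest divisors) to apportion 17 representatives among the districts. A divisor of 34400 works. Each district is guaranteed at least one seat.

North 3; South 4; East 3; West 4; Central 1; Coastal 2

With modified divisor 34400: modified quotas North 2.047, South 3.549, East 2.918, West 3.906, Central 0.505, Coastal 1.090.
Rounding up: North 3, South 4, East 3, West 4, Central 1, Coastal 2 (total 17).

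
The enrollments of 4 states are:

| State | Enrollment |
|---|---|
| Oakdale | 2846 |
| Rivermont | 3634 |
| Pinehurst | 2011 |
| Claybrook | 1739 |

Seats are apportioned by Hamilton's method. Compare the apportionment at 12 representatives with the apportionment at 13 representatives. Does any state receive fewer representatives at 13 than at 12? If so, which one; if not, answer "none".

Pinehurst

At 12 seats: Oakdale 3, Rivermont 4, Pinehurst 3, Claybrook 2.
At 13 seats: Oakdale 4, Rivermont 5, Pinehurst 2, Claybrook 2.
Pinehurst drops from 3 to 2.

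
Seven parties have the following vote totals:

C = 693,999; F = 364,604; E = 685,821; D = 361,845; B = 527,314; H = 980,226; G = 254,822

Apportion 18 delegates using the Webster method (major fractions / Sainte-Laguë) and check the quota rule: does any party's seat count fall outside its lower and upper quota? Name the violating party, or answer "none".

none

Standard quotas: C 3.229, F 1.696, E 3.191, D 1.684, B 2.453, H 4.561, G 1.186.
Webster allocation: C 3, F 2, E 3, D 2, B 2, H 5, G 1.
Every allocation lies between the lower and upper quota.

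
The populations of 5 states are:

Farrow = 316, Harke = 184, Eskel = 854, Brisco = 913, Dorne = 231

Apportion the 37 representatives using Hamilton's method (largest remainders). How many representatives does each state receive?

Standard divisor: 2498 ÷ 37 ≈ 67.514.
Standard quotas: Farrow 4.681, Harke 2.725, Eskel 12.649, Brisco 13.523, Dorne 3.422.
Lower quotas: Farrow 4, Harke 2, Eskel 12, Brisco 13, Dorne 3 (sum 34, leaving 3 seats).
Remainders in descending order: Harke 0.725, Farrow 0.681, Eskel 0.649, Brisco 0.523, Dorne 0.422.
The surplus seats go to Harke, Farrow, Eskel.

Farrow: 5, Harke: 3, Eskel: 13, Brisco: 13, Dorne: 3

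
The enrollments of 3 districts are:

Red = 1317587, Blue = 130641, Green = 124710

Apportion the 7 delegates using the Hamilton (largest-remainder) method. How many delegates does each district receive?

Red 6; Blue 1; Green 0

Total 1572938; standard divisor 1572938/7 ≈ 224705.429.
Standard quotas: Red 5.8636, Blue 0.5814, Green 0.5550.
Lower quotas: Red 5, Blue 0, Green 0 (sum 5, leaving 2 seats).
Remainders in descending order: Red 0.8636, Blue 0.5814, Green 0.5550.
The surplus seats go to Red, Blue.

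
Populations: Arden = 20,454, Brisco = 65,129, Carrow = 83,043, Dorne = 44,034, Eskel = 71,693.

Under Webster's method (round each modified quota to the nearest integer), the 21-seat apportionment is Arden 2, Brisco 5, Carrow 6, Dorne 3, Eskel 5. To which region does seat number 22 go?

Priority for the next seat is population ÷ (current seats + 0.5).
Priorities: Arden 8181.600, Brisco 11841.636, Carrow 12775.846, Dorne 12581.143, Eskel 13035.091.
Highest priority: Eskel.

Eskel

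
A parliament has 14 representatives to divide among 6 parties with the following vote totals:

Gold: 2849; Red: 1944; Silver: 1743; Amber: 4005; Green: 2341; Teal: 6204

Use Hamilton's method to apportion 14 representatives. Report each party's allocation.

Standard divisor: 19086 ÷ 14 ≈ 1363.286.
Standard quotas: Gold 2.0898, Red 1.4260, Silver 1.2785, Amber 2.9378, Green 1.7172, Teal 4.5508.
Lower quotas: Gold 2, Red 1, Silver 1, Amber 2, Green 1, Teal 4 (sum 11, leaving 3 seats).
Remainders in descending order: Amber 0.9378, Green 0.7172, Teal 0.5508, Red 0.4260, Silver 0.2785, Gold 0.0898.
The surplus seats go to Amber, Green, Teal.

Gold 2, Red 1, Silver 1, Amber 3, Green 2, Teal 5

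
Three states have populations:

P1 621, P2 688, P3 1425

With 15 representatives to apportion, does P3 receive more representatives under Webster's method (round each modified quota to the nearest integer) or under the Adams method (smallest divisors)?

Webster: P1 3, P2 4, P3 8.
Adams: P1 4, P2 4, P3 7.
P3 gets 8 under Webster and 7 under Adams.

Webster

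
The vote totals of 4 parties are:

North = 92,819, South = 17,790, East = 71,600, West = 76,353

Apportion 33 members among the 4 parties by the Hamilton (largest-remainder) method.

North 12, South 2, East 9, West 10

Total 258562; standard divisor 258562/33 ≈ 7835.212.
Standard quotas: North 11.8464, South 2.2705, East 9.1382, West 9.7449.
Lower quotas: North 11, South 2, East 9, West 9 (sum 31, leaving 2 seats).
Remainders in descending order: North 0.8464, West 0.7449, South 0.2705, East 0.1382.
The surplus seats go to North, West.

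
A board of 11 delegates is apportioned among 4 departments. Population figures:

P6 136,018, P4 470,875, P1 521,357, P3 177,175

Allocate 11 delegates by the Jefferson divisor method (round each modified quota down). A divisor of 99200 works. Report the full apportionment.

P6 1, P4 4, P1 5, P3 1

With modified divisor 99200: modified quotas P6 1.371, P4 4.747, P1 5.256, P3 1.786.
Rounding down: P6 1, P4 4, P1 5, P3 1 (total 11).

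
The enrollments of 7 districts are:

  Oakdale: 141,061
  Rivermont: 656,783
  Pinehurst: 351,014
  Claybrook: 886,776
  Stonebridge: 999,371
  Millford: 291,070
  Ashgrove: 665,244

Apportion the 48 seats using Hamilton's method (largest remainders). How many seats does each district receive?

Total 3991319; standard divisor 3991319/48 ≈ 83152.479.
Standard quotas: Oakdale 1.6964, Rivermont 7.8985, Pinehurst 4.2213, Claybrook 10.6645, Stonebridge 12.0185, Millford 3.5004, Ashgrove 8.0003.
Lower quotas: Oakdale 1, Rivermont 7, Pinehurst 4, Claybrook 10, Stonebridge 12, Millford 3, Ashgrove 8 (sum 45, leaving 3 seats).
Remainders in descending order: Rivermont 0.8985, Oakdale 0.6964, Claybrook 0.6645, Millford 0.5004, Pinehurst 0.2213, Stonebridge 0.0185, Ashgrove 0.0003.
Largest remainders: Rivermont, Oakdale, Claybrook receive the extra seats.

Oakdale 2, Rivermont 8, Pinehurst 4, Claybrook 11, Stonebridge 12, Millford 3, Ashgrove 8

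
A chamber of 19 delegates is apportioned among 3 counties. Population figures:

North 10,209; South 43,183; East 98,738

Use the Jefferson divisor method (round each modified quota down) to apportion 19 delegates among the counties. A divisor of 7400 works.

North=1; South=5; East=13

With modified divisor 7400: modified quotas North 1.380, South 5.836, East 13.343.
Rounding down: North 1, South 5, East 13 (total 19).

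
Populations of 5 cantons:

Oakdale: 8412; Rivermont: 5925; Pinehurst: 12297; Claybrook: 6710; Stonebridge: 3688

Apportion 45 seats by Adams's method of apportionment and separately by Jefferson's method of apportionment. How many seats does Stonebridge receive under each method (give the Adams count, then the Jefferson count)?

Adams: Oakdale 10, Rivermont 7, Pinehurst 15, Claybrook 8, Stonebridge 5.
Jefferson: Oakdale 10, Rivermont 7, Pinehurst 16, Claybrook 8, Stonebridge 4.
Stonebridge gets 5 under Adams and 4 under Jefferson.

5 and 4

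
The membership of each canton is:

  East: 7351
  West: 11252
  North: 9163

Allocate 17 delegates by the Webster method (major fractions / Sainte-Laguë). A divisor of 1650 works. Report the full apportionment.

East=4; West=7; North=6

With modified divisor 1650: modified quotas East 4.455, West 6.819, North 5.553.
Rounding to the nearest integer: East 4, West 7, North 6 (total 17).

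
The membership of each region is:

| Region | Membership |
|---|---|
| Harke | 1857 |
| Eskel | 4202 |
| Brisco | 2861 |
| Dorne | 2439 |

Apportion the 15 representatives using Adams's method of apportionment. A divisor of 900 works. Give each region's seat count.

Harke: 3, Eskel: 5, Brisco: 4, Dorne: 3

With modified divisor 900: modified quotas Harke 2.063, Eskel 4.669, Brisco 3.179, Dorne 2.710.
Rounding up: Harke 3, Eskel 5, Brisco 4, Dorne 3 (total 15).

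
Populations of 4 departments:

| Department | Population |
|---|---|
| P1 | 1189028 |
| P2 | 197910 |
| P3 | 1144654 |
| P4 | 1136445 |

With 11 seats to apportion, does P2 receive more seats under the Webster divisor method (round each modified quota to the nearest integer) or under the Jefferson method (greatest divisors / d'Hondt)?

Webster: P1 4, P2 1, P3 3, P4 3.
Jefferson: P1 4, P2 0, P3 4, P4 3.
P2 gets 1 under Webster and 0 under Jefferson.

Webster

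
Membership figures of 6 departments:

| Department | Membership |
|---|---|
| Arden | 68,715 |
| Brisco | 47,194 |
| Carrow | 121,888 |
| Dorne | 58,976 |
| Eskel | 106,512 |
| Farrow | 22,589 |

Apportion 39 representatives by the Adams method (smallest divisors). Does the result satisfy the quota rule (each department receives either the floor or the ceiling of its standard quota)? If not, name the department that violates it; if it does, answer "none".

none

Standard quotas: Arden 6.293, Brisco 4.322, Carrow 11.162, Dorne 5.401, Eskel 9.754, Farrow 2.069.
Adams allocation: Arden 6, Brisco 5, Carrow 11, Dorne 5, Eskel 10, Farrow 2.
Every allocation lies between the lower and upper quota.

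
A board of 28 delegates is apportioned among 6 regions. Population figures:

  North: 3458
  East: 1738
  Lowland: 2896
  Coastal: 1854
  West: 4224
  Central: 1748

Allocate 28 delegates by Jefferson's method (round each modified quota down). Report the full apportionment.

Standard divisor 15918/28 ≈ 568.5; standard quotas: North 6.083, East 3.057, Lowland 5.094, Coastal 3.261, West 7.430, Central 3.075.
Rounding down gives 6, 3, 5, 3, 7, 3 = 27 seats, so the divisor must be adjusted.
With modified divisor 500: modified quotas North 6.916, East 3.476, Lowland 5.792, Coastal 3.708, West 8.448, Central 3.496.
Rounding down: North 6, East 3, Lowland 5, Coastal 3, West 8, Central 3 (total 28).

North: 6, East: 3, Lowland: 5, Coastal: 3, West: 8, Central: 3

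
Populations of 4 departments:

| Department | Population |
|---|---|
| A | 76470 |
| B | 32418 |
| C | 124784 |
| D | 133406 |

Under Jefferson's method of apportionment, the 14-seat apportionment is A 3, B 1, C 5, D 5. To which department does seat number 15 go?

Priority for the next seat is population ÷ (current seats + 1).
Priorities: A 19117.500, B 16209.000, C 20797.333, D 22234.333.
Highest priority: D.

D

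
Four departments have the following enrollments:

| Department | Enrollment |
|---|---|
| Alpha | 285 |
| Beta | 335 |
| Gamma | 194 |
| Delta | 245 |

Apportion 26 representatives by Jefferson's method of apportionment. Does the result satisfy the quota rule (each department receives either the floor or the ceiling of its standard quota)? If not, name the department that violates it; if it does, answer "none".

none

Standard quotas: Alpha 6.997, Beta 8.225, Gamma 4.763, Delta 6.015.
Jefferson allocation: Alpha 7, Beta 8, Gamma 5, Delta 6.
Every allocation lies between the lower and upper quota.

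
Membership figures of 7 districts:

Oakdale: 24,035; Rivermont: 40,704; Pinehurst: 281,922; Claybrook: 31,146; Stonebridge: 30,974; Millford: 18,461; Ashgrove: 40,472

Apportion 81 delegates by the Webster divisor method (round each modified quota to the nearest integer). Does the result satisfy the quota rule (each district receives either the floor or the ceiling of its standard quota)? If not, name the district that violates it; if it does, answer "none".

Pinehurst

Standard quotas: Oakdale 4.162, Rivermont 7.049, Pinehurst 48.824, Claybrook 5.394, Stonebridge 5.364, Millford 3.197, Ashgrove 7.009.
Webster allocation: Oakdale 4, Rivermont 7, Pinehurst 50, Claybrook 5, Stonebridge 5, Millford 3, Ashgrove 7.
Pinehurst has quota 48.824 (lower 48, upper 49) but receives 50 — outside the quota interval.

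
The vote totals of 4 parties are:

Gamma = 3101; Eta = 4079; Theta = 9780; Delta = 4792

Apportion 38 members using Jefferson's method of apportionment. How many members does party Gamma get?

5

Standard divisor 21752/38 ≈ 572.421; standard quotas: Gamma 5.417, Eta 7.126, Theta 17.085, Delta 8.371.
Rounding down gives 5, 7, 17, 8 = 37 seats, so the divisor must be adjusted.
With modified divisor 540: modified quotas Gamma 5.743, Eta 7.554, Theta 18.111, Delta 8.874.
Rounding down: Gamma 5, Eta 7, Theta 18, Delta 8 (total 38).
Gamma receives 5.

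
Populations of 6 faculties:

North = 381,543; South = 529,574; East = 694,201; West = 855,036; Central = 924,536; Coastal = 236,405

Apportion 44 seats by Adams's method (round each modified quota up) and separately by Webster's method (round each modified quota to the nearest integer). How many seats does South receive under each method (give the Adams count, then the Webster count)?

7 and 6

Adams: North 5, South 7, East 8, West 10, Central 11, Coastal 3.
Webster: North 5, South 6, East 9, West 10, Central 11, Coastal 3.
South gets 7 under Adams and 6 under Webster.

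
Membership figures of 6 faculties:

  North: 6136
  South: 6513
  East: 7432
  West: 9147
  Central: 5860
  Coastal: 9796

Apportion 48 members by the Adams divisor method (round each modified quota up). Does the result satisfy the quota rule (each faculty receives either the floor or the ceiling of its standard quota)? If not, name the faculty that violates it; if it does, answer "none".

none

Standard quotas: North 6.562, South 6.965, East 7.948, West 9.782, Central 6.267, Coastal 10.476.
Adams allocation: North 7, South 7, East 8, West 10, Central 6, Coastal 10.
Every allocation lies between the lower and upper quota.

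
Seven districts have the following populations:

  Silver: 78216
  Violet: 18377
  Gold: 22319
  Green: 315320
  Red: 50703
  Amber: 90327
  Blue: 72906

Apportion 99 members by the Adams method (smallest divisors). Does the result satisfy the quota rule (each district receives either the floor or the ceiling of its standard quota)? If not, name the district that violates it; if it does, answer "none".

Standard quotas: Silver 11.947, Violet 2.807, Gold 3.409, Green 48.161, Red 7.744, Amber 13.796, Blue 11.136.
Adams allocation: Silver 12, Violet 3, Gold 4, Green 47, Red 8, Amber 14, Blue 11.
Green has quota 48.161 (lower 48, upper 49) but receives 47 — outside the quota interval.

Green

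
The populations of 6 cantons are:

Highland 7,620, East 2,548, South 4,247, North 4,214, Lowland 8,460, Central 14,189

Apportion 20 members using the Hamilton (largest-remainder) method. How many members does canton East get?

1

Total 41278; standard divisor 41278/20 ≈ 2063.9.
Standard quotas: Highland 3.6920, East 1.2346, South 2.0578, North 2.0418, Lowland 4.0990, Central 6.8748.
Lower quotas: Highland 3, East 1, South 2, North 2, Lowland 4, Central 6 (sum 18, leaving 2 seats).
Remainders in descending order: Central 0.8748, Highland 0.6920, East 0.2346, Lowland 0.0990, South 0.0578, North 0.0418.
Largest remainders: Central, Highland receive the extra seats.
East receives 1.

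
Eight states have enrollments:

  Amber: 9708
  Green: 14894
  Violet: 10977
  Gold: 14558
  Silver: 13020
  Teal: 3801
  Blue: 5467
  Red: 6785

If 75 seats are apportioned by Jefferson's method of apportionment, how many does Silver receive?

13

Standard divisor 79210/75 ≈ 1056.133; standard quotas: Amber 9.192, Green 14.102, Violet 10.394, Gold 13.784, Silver 12.328, Teal 3.599, Blue 5.176, Red 6.424.
Rounding down gives 9, 14, 10, 13, 12, 3, 5, 6 = 72 seats, so the divisor must be adjusted.
With modified divisor 995: modified quotas Amber 9.757, Green 14.969, Violet 11.032, Gold 14.631, Silver 13.085, Teal 3.820, Blue 5.494, Red 6.819.
Rounding down: Amber 9, Green 14, Violet 11, Gold 14, Silver 13, Teal 3, Blue 5, Red 6 (total 75).
Silver receives 13.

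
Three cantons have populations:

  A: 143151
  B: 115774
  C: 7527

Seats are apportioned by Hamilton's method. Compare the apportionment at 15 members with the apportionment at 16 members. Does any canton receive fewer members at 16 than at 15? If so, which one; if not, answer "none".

At 15 seats: A 8, B 7, C 0.
At 16 seats: A 9, B 7, C 0.
No canton's allocation decreased.

none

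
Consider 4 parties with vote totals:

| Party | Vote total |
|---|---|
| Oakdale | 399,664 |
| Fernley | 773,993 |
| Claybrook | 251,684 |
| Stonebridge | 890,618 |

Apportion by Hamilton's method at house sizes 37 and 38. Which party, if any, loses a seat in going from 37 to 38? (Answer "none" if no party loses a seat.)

At 37 seats: Oakdale 7, Fernley 12, Claybrook 4, Stonebridge 14.
At 38 seats: Oakdale 6, Fernley 13, Claybrook 4, Stonebridge 15.
Oakdale drops from 7 to 6.

Oakdale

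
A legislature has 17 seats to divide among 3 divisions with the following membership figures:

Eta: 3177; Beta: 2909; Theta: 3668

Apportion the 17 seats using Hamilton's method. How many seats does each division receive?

Eta=6, Beta=5, Theta=6

Standard divisor: 9754 ÷ 17 ≈ 573.765.
Standard quotas: Eta 5.537, Beta 5.070, Theta 6.393.
Lower quotas: Eta 5, Beta 5, Theta 6 (sum 16, leaving 1 seat).
Remainders in descending order: Eta 0.537, Theta 0.393, Beta 0.070.
The surplus seat goes to Eta.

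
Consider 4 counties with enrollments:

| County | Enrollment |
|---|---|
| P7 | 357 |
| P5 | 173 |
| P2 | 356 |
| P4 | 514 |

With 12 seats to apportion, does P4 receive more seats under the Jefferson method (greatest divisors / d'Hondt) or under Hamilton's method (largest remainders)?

Jefferson: P7 3, P5 1, P2 3, P4 5.
Hamilton: P7 3, P5 2, P2 3, P4 4.
P4 gets 5 under Jefferson and 4 under Hamilton.

Jefferson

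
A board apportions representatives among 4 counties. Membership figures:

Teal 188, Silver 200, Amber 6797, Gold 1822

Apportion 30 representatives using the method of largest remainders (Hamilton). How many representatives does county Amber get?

Total 9007; standard divisor 9007/30 ≈ 300.233.
Standard quotas: Teal 0.6262, Silver 0.6661, Amber 22.6391, Gold 6.0686.
Lower quotas: Teal 0, Silver 0, Amber 22, Gold 6 (sum 28, leaving 2 seats).
Remainders in descending order: Silver 0.6661, Amber 0.6391, Teal 0.6262, Gold 0.0686.
Largest remainders: Silver, Amber receive the extra seats.
Amber receives 23.

23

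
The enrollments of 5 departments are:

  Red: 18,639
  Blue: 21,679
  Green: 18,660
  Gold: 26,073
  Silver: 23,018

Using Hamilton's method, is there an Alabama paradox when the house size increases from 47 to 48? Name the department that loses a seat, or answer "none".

none

At 47 seats: Red 8, Blue 10, Green 8, Gold 11, Silver 10.
At 48 seats: Red 8, Blue 10, Green 8, Gold 12, Silver 10.
No department's allocation decreased.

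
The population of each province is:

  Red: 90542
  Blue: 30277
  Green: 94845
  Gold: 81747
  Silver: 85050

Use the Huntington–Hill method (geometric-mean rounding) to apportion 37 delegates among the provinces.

Red 9; Blue 3; Green 9; Gold 8; Silver 8

With divisor 10347: modified quotas Red 8.751, Blue 2.926, Green 9.166, Gold 7.901, Silver 8.220.
Geometric-mean thresholds: Red √(8·9)=8.485, Blue √(2·3)=2.449, Green √(9·10)=9.487, Gold √(7·8)=7.483, Silver √(8·9)=8.485.
Each quota rounded against its threshold gives Red 9, Blue 3, Green 9, Gold 8, Silver 8 (total 37).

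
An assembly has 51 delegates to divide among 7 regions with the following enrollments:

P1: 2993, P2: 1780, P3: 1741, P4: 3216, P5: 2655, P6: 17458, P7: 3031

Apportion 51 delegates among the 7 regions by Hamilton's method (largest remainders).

Total 32874; standard divisor 32874/51 ≈ 644.588.
Standard quotas: P1 4.6433, P2 2.7615, P3 2.7009, P4 4.9892, P5 4.1189, P6 27.0840, P7 4.7022.
Lower quotas: P1 4, P2 2, P3 2, P4 4, P5 4, P6 27, P7 4 (sum 47, leaving 4 seats).
Remainders in descending order: P4 0.9892, P2 0.7615, P7 0.7022, P3 0.7009, P1 0.6433, P5 0.1189, P6 0.0840.
Largest remainders: P4, P2, P7, P3 receive the extra seats.

P1 4, P2 3, P3 3, P4 5, P5 4, P6 27, P7 5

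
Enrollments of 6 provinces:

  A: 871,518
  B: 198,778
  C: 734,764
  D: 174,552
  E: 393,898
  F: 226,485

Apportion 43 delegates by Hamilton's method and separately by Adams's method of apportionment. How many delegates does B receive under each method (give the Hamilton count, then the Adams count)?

Hamilton: A 14, B 3, C 12, D 3, E 7, F 4.
Adams: A 14, B 4, C 12, D 3, E 6, F 4.
B gets 3 under Hamilton and 4 under Adams.

3 and 4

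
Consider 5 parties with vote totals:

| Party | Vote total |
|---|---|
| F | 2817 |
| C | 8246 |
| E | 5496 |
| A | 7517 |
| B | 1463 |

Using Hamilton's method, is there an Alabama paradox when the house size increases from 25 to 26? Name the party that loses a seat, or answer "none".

At 25 seats: F 3, C 8, E 5, A 7, B 2.
At 26 seats: F 3, C 8, E 6, A 8, B 1.
B drops from 2 to 1.

B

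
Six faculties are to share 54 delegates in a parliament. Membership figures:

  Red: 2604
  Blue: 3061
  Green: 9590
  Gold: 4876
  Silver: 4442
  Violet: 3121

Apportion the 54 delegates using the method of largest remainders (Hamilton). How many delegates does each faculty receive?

Standard divisor: 27694 ÷ 54 ≈ 512.852.
Standard quotas: Red 5.0775, Blue 5.9686, Green 18.6994, Gold 9.5076, Silver 8.6614, Violet 6.0856.
Lower quotas: Red 5, Blue 5, Green 18, Gold 9, Silver 8, Violet 6 (sum 51, leaving 3 seats).
Remainders in descending order: Blue 0.9686, Green 0.6994, Silver 0.6614, Gold 0.5076, Violet 0.0856, Red 0.0775.
Largest remainders: Blue, Green, Silver receive the extra seats.

Red=5, Blue=6, Green=19, Gold=9, Silver=9, Violet=6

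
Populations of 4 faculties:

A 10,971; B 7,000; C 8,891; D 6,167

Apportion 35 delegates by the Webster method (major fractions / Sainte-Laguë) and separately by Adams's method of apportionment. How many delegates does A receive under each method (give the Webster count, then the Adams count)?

Webster: A 12, B 7, C 9, D 7.
Adams: A 11, B 8, C 9, D 7.
A gets 12 under Webster and 11 under Adams.

12 and 11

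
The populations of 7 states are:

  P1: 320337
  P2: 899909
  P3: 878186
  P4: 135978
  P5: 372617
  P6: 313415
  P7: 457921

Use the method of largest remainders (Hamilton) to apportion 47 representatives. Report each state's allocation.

P1 5; P2 13; P3 12; P4 2; P5 5; P6 4; P7 6

Total 3378363; standard divisor 3378363/47 ≈ 71880.064.
Standard quotas: P1 4.4565, P2 12.5196, P3 12.2174, P4 1.8917, P5 5.1839, P6 4.3602, P7 6.3706.
Lower quotas: P1 4, P2 12, P3 12, P4 1, P5 5, P6 4, P7 6 (sum 44, leaving 3 seats).
Remainders in descending order: P4 0.8917, P2 0.5196, P1 0.4565, P7 0.3706, P6 0.3602, P3 0.2174, P5 0.1839.
The surplus seats go to P4, P2, P1.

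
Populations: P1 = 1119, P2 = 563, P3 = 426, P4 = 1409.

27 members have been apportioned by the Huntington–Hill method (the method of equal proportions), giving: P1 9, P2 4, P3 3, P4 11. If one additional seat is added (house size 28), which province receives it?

Priority for the next seat is population ÷ (√(s·(s+1))).
Priorities: P1 117.953, P2 125.891, P3 122.976, P4 122.638.
Highest priority: P2.

P2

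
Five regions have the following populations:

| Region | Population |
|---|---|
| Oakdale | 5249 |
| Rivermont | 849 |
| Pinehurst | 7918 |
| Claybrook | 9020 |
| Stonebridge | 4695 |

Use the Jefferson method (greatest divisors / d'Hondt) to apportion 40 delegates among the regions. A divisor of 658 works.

With modified divisor 658: modified quotas Oakdale 7.977, Rivermont 1.290, Pinehurst 12.033, Claybrook 13.708, Stonebridge 7.135.
Rounding down: Oakdale 7, Rivermont 1, Pinehurst 12, Claybrook 13, Stonebridge 7 (total 40).

Oakdale 7, Rivermont 1, Pinehurst 12, Claybrook 13, Stonebridge 7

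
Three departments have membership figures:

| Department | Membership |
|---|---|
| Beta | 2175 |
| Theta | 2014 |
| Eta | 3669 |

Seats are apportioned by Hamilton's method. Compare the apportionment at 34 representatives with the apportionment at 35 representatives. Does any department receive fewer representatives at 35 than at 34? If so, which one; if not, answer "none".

none

At 34 seats: Beta 9, Theta 9, Eta 16.
At 35 seats: Beta 10, Theta 9, Eta 16.
No department's allocation decreased.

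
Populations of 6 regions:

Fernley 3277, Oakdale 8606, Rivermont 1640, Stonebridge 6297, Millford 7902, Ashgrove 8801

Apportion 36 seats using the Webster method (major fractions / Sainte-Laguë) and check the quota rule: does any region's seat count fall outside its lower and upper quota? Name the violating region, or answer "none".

Standard quotas: Fernley 3.230, Oakdale 8.483, Rivermont 1.617, Stonebridge 6.207, Millford 7.789, Ashgrove 8.675.
Webster allocation: Fernley 3, Oakdale 8, Rivermont 2, Stonebridge 6, Millford 8, Ashgrove 9.
Every allocation lies between the lower and upper quota.

none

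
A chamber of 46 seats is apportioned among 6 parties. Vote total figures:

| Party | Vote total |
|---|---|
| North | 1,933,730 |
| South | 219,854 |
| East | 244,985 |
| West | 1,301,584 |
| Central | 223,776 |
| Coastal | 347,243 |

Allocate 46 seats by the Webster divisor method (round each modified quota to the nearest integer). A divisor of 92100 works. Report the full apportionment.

North 21; South 2; East 3; West 14; Central 2; Coastal 4

With modified divisor 92100: modified quotas North 20.996, South 2.387, East 2.660, West 14.132, Central 2.430, Coastal 3.770.
Rounding to the nearest integer: North 21, South 2, East 3, West 14, Central 2, Coastal 4 (total 46).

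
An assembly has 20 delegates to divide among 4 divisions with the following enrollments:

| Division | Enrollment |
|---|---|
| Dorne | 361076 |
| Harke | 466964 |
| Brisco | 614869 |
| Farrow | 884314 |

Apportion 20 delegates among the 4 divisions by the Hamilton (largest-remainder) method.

The standard divisor is 2327223/20 ≈ 116361.15.
Standard quotas: Dorne 3.1031, Harke 4.0131, Brisco 5.2841, Farrow 7.5997.
Lower quotas: Dorne 3, Harke 4, Brisco 5, Farrow 7 (sum 19, leaving 1 seat).
Remainders in descending order: Farrow 0.5997, Brisco 0.2841, Dorne 0.1031, Harke 0.0131.
The surplus seat goes to Farrow.

Dorne: 3, Harke: 4, Brisco: 5, Farrow: 8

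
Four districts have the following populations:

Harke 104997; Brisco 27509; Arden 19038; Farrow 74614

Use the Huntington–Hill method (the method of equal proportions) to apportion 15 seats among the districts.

Harke: 7; Brisco: 2; Arden: 1; Farrow: 5

With divisor 15116: modified quotas Harke 6.946, Brisco 1.820, Arden 1.259, Farrow 4.936.
Geometric-mean thresholds: Harke √(6·7)=6.481, Brisco √(1·2)=1.414, Arden √(1·2)=1.414, Farrow √(4·5)=4.472.
Each quota rounded against its threshold gives Harke 7, Brisco 2, Arden 1, Farrow 5 (total 15).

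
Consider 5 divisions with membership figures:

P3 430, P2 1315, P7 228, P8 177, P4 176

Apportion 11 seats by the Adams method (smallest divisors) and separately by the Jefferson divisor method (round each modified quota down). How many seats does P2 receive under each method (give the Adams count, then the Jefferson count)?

Adams: P3 2, P2 6, P7 1, P8 1, P4 1.
Jefferson: P3 2, P2 7, P7 1, P8 1, P4 0.
P2 gets 6 under Adams and 7 under Jefferson.

6 and 7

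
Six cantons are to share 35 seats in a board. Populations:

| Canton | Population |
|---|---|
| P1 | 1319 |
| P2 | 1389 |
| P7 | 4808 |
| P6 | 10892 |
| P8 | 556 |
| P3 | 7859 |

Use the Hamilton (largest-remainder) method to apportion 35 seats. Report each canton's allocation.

P1=2, P2=2, P7=6, P6=14, P8=1, P3=10

Standard divisor: 26823 ÷ 35 ≈ 766.371.
Standard quotas: P1 1.7211, P2 1.8124, P7 6.2737, P6 14.2124, P8 0.7255, P3 10.2548.
Lower quotas: P1 1, P2 1, P7 6, P6 14, P8 0, P3 10 (sum 32, leaving 3 seats).
Remainders in descending order: P2 0.8124, P8 0.7255, P1 0.7211, P7 0.2737, P3 0.2548, P6 0.2124.
Largest remainders: P2, P8, P1 receive the extra seats.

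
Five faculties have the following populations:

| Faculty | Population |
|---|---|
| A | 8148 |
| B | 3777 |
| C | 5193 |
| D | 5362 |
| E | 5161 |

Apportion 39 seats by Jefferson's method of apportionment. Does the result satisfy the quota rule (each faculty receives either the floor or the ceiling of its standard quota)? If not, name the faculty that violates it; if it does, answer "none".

none

Standard quotas: A 11.496, B 5.329, C 7.327, D 7.566, E 7.282.
Jefferson allocation: A 12, B 5, C 7, D 8, E 7.
Every allocation lies between the lower and upper quota.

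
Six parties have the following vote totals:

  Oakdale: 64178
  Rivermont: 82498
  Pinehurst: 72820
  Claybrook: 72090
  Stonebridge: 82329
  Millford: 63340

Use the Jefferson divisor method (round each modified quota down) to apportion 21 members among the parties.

Oakdale 3, Rivermont 4, Pinehurst 4, Claybrook 3, Stonebridge 4, Millford 3

Standard divisor 437255/21 ≈ 20821.667; standard quotas: Oakdale 3.082, Rivermont 3.962, Pinehurst 3.497, Claybrook 3.462, Stonebridge 3.954, Millford 3.042.
Rounding down gives 3, 3, 3, 3, 3, 3 = 18 seats, so the divisor must be adjusted.
With modified divisor 18114: modified quotas Oakdale 3.543, Rivermont 4.554, Pinehurst 4.020, Claybrook 3.980, Stonebridge 4.545, Millford 3.497.
Rounding down: Oakdale 3, Rivermont 4, Pinehurst 4, Claybrook 3, Stonebridge 4, Millford 3 (total 21).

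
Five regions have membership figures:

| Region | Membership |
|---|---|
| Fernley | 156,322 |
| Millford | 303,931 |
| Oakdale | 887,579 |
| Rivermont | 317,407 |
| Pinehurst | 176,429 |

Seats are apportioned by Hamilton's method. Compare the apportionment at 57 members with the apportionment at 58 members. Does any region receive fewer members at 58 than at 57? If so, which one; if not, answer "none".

At 57 seats: Fernley 5, Millford 9, Oakdale 28, Rivermont 10, Pinehurst 5.
At 58 seats: Fernley 5, Millford 10, Oakdale 28, Rivermont 10, Pinehurst 5.
No region's allocation decreased.

none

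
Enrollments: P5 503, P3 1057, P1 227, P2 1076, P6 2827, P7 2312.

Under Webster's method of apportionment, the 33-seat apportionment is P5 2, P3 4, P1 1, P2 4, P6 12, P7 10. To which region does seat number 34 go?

P2

Priority for the next seat is population ÷ (current seats + 0.5).
Priorities: P5 201.200, P3 234.889, P1 151.333, P2 239.111, P6 226.160, P7 220.190.
Highest priority: P2.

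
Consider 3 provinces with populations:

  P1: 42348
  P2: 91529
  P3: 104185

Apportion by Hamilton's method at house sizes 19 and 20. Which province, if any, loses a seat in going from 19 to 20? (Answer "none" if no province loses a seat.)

At 19 seats: P1 4, P2 7, P3 8.
At 20 seats: P1 3, P2 8, P3 9.
P1 drops from 4 to 3.

P1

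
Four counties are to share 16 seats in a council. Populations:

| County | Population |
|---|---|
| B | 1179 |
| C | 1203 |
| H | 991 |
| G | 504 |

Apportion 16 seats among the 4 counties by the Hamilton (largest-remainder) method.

B 5; C 5; H 4; G 2

Standard divisor: 3877 ÷ 16 ≈ 242.312.
Standard quotas: B 4.866, C 4.965, H 4.090, G 2.080.
Lower quotas: B 4, C 4, H 4, G 2 (sum 14, leaving 2 seats).
Remainders in descending order: C 0.965, B 0.866, H 0.090, G 0.080.
The surplus seats go to C, B.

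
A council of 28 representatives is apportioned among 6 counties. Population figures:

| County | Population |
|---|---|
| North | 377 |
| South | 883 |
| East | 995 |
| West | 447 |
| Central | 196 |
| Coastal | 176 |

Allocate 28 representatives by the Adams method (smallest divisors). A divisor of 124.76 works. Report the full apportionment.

North=4, South=8, East=8, West=4, Central=2, Coastal=2

With modified divisor 124.76: modified quotas North 3.022, South 7.078, East 7.975, West 3.583, Central 1.571, Coastal 1.411.
Rounding up: North 4, South 8, East 8, West 4, Central 2, Coastal 2 (total 28).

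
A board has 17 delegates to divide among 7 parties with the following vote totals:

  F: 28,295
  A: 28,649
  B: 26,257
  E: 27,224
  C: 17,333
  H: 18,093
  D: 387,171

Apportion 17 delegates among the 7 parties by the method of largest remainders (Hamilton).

Total 533022; standard divisor 533022/17 ≈ 31354.235.
Standard quotas: F 0.9024, A 0.9137, B 0.8374, E 0.8683, C 0.5528, H 0.5771, D 12.3483.
Lower quotas: F 0, A 0, B 0, E 0, C 0, H 0, D 12 (sum 12, leaving 5 seats).
Remainders in descending order: A 0.9137, F 0.9024, E 0.8683, B 0.8374, H 0.5771, C 0.5528, D 0.3483.
Largest remainders: A, F, E, B, H receive the extra seats.

F 1, A 1, B 1, E 1, C 0, H 1, D 12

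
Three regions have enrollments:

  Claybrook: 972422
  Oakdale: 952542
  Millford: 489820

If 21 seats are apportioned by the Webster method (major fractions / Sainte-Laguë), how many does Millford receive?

Standard divisor 2414784/21 ≈ 114989.714; standard quotas: Claybrook 8.457, Oakdale 8.284, Millford 4.260.
Rounding to the nearest integer gives 8, 8, 4 = 20 seats, so the divisor must be adjusted.
With modified divisor 113200: modified quotas Claybrook 8.590, Oakdale 8.415, Millford 4.327.
Rounding to the nearest integer: Claybrook 9, Oakdale 8, Millford 4 (total 21).
Millford receives 4.

4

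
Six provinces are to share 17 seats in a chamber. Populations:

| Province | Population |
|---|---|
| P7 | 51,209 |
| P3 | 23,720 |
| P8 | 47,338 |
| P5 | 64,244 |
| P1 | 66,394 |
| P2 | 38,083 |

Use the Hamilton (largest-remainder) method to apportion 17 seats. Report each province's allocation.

P7 3, P3 1, P8 3, P5 4, P1 4, P2 2

The standard divisor is 290988/17 ≈ 17116.941.
Standard quotas: P7 2.9917, P3 1.3858, P8 2.7656, P5 3.7532, P1 3.8788, P2 2.2249.
Lower quotas: P7 2, P3 1, P8 2, P5 3, P1 3, P2 2 (sum 13, leaving 4 seats).
Remainders in descending order: P7 0.9917, P1 0.8788, P8 0.7656, P5 0.7532, P3 0.3858, P2 0.2249.
Largest remainders: P7, P1, P8, P5 receive the extra seats.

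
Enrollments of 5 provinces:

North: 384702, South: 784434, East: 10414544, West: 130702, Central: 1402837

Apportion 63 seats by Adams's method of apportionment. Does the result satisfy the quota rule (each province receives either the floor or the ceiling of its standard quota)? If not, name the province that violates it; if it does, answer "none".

East

Standard quotas: North 1.848, South 3.768, East 50.019, West 0.628, Central 6.738.
Adams allocation: North 2, South 4, East 49, West 1, Central 7.
East has quota 50.019 (lower 50, upper 51) but receives 49 — outside the quota interval.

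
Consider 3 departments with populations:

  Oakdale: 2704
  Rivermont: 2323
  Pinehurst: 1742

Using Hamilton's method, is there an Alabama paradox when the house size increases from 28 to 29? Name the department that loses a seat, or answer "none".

At 28 seats: Oakdale 11, Rivermont 10, Pinehurst 7.
At 29 seats: Oakdale 12, Rivermont 10, Pinehurst 7.
No department's allocation decreased.

none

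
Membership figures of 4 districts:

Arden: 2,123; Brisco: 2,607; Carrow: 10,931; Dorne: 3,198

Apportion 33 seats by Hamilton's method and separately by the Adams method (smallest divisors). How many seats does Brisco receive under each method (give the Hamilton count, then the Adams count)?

4 and 5

Hamilton: Arden 4, Brisco 4, Carrow 19, Dorne 6.
Adams: Arden 4, Brisco 5, Carrow 18, Dorne 6.
Brisco gets 4 under Hamilton and 5 under Adams.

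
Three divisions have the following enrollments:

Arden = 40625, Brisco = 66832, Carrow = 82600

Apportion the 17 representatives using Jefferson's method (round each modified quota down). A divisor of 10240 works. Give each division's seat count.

Arden: 3, Brisco: 6, Carrow: 8

With modified divisor 10240: modified quotas Arden 3.967, Brisco 6.527, Carrow 8.066.
Rounding down: Arden 3, Brisco 6, Carrow 8 (total 17).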